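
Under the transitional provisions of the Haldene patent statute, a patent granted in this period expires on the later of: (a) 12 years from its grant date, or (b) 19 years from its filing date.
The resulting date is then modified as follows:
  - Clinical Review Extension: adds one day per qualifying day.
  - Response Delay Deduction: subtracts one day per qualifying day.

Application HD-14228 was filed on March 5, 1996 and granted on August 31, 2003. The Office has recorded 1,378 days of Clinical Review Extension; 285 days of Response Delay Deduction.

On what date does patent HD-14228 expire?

August 28, 2018

(a) grant + 12 years → 31 August 2015.
(b) filing + 19 years → 5 March 2015.
Later of the two: 31 August 2015.
Clinical Review Extension: +1378 days → 9 June 2019.
Response Delay Deduction: −285 days → 28 August 2018.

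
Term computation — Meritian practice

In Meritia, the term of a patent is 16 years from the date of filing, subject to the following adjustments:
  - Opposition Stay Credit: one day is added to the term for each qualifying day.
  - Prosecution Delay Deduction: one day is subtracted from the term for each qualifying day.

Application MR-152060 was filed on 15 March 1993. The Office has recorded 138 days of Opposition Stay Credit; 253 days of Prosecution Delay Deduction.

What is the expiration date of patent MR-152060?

November 20, 2008

Base term: filing date + 16 years → 15 March 2009.
Opposition Stay Credit: +138 days → 31 July 2009.
Prosecution Delay Deduction: −253 days → 20 November 2008.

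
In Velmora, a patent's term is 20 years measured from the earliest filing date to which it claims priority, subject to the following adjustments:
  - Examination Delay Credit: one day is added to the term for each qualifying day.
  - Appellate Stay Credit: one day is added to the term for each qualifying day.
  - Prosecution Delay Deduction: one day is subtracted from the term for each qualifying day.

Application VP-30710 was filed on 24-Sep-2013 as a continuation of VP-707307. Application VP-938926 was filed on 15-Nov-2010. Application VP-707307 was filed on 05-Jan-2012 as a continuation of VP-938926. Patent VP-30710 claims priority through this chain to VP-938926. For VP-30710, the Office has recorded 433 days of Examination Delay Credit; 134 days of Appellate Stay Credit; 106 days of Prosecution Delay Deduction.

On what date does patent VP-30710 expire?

Earliest priority filing: 15 November 2010.
Base term: 15 November 2010 + 20 years → 15 November 2030.
Examination Delay Credit: +433 days → 22 January 2032.
Appellate Stay Credit: +134 days → 4 June 2032.
Prosecution Delay Deduction: −106 days → 19 February 2032.

February 19, 2032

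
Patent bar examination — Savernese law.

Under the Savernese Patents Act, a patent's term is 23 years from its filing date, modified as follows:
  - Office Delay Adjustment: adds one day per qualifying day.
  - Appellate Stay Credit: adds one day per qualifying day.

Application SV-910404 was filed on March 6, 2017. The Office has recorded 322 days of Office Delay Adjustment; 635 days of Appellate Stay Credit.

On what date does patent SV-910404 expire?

October 19, 2042

Base term: filing date + 23 years → 6 March 2040.
Office Delay Adjustment: +322 days → 22 January 2041.
Appellate Stay Credit: +635 days → 19 October 2042.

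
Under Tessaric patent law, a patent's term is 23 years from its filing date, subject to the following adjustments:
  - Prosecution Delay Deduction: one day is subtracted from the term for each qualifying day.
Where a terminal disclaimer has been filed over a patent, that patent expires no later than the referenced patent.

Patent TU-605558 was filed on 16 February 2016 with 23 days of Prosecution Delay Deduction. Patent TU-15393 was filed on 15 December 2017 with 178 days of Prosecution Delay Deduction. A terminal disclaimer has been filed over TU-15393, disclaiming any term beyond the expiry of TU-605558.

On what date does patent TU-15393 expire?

Natural term of TU-15393:
  Base: filing + 23 years → 15 December 2040.
  Prosecution Delay Deduction: −178 days → 20 June 2040.
Expiry of referenced patent TU-605558:
  Base: filing + 23 years → 16 February 2039.
  Prosecution Delay Deduction: −23 days → 24 January 2039.
Terminal disclaimer: TU-15393 expires on the earlier of 20 June 2040 and 24 January 2039.

January 24, 2039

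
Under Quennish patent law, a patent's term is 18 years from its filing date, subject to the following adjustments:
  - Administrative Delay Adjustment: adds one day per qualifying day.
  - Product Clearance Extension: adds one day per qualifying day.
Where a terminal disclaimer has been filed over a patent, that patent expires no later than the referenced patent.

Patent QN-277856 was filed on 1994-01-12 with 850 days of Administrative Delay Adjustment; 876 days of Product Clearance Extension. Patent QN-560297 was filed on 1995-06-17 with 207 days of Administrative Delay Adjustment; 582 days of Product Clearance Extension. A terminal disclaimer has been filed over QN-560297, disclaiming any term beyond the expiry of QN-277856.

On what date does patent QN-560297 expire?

2015-08-15

Natural term of QN-560297:
  Base: filing + 18 years → 17 June 2013.
  Administrative Delay Adjustment: +207 days → 10 January 2014.
  Product Clearance Extension: +582 days → 15 August 2015.
Expiry of referenced patent QN-277856:
  Base: filing + 18 years → 12 January 2012.
  Administrative Delay Adjustment: +850 days → 11 May 2014.
  Product Clearance Extension: +876 days → 3 October 2016.
Terminal disclaimer: QN-560297 expires on the earlier of 15 August 2015 and 3 October 2016.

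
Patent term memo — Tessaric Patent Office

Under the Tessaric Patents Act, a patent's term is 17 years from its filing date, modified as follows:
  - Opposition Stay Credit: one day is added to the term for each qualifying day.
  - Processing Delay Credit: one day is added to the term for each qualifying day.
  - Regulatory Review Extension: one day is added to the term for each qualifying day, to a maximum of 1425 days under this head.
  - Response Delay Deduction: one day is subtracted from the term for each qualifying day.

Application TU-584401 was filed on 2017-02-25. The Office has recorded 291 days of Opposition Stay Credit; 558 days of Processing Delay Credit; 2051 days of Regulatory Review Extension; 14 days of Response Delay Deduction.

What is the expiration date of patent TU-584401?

Base term: filing date + 17 years → 25 February 2034.
Opposition Stay Credit: +291 days → 13 December 2034.
Processing Delay Credit: +558 days → 23 June 2036.
Regulatory Review Extension: 2051 days claimed exceeds the 1425-day cap, so +1425 days → 18 May 2040.
Response Delay Deduction: −14 days → 4 May 2040.

2040-05-04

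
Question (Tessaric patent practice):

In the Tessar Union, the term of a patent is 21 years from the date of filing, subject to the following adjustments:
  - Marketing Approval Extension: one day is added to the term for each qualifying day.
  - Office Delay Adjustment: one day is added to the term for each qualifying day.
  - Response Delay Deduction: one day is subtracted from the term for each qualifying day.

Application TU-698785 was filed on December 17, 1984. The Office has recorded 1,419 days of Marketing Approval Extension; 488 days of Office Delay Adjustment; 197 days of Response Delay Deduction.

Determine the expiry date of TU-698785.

Base term: filing date + 21 years → 17 December 2005.
Marketing Approval Extension: +1419 days → 5 November 2009.
Office Delay Adjustment: +488 days → 8 March 2011.
Response Delay Deduction: −197 days → 23 August 2010.

2010-08-23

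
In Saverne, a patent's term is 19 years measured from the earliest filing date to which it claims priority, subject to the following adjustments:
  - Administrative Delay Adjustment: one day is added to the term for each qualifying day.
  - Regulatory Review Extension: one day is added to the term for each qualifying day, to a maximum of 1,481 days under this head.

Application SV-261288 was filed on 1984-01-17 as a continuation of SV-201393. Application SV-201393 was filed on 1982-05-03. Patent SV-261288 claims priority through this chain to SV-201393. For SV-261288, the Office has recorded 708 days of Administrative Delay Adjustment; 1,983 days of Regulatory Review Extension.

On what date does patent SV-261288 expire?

Earliest priority filing: 3 May 1982.
Base term: 3 May 1982 + 19 years → 3 May 2001.
Administrative Delay Adjustment: +708 days → 11 April 2003.
Regulatory Review Extension: 1983 days claimed exceeds the 1481-day cap, so +1481 days → 1 May 2007.

May 1, 2007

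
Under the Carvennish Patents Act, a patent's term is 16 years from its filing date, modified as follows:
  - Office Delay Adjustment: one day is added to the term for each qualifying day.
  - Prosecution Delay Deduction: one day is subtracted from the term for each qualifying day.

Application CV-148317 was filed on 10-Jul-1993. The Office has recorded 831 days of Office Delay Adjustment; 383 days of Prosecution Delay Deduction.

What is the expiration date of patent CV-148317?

October 1, 2010

Base term: filing date + 16 years → 10 July 2009.
Office Delay Adjustment: +831 days → 19 October 2011.
Prosecution Delay Deduction: −383 days → 1 October 2010.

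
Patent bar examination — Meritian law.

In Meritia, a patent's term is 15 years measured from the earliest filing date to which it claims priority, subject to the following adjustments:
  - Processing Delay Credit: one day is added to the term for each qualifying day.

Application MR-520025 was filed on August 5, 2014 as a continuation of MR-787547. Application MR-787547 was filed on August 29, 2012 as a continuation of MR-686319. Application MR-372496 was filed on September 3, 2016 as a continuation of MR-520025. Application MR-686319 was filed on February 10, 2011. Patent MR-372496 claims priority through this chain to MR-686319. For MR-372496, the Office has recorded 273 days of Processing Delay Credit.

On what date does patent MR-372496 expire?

November 10, 2026

Earliest priority filing: 10 February 2011.
Base term: 10 February 2011 + 15 years → 10 February 2026.
Processing Delay Credit: +273 days → 10 November 2026.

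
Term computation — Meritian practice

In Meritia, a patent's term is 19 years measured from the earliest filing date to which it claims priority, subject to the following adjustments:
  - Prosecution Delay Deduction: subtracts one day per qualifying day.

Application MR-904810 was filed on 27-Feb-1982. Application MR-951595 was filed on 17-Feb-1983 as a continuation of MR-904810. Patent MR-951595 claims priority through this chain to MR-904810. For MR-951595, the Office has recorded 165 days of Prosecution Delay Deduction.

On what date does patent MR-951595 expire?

Earliest priority filing: 27 February 1982.
Base term: 27 February 1982 + 19 years → 27 February 2001.
Prosecution Delay Deduction: −165 days → 15 September 2000.

2000-09-15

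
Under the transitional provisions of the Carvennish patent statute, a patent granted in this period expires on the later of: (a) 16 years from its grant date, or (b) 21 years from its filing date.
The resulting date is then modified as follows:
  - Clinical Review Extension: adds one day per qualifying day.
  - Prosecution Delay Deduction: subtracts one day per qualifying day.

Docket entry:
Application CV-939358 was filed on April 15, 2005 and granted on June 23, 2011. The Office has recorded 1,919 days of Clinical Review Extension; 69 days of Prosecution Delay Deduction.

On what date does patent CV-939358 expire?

(a) grant + 16 years → 23 June 2027.
(b) filing + 21 years → 15 April 2026.
Later of the two: 23 June 2027.
Clinical Review Extension: +1919 days → 23 September 2032.
Prosecution Delay Deduction: −69 days → 16 July 2032.

July 16, 2032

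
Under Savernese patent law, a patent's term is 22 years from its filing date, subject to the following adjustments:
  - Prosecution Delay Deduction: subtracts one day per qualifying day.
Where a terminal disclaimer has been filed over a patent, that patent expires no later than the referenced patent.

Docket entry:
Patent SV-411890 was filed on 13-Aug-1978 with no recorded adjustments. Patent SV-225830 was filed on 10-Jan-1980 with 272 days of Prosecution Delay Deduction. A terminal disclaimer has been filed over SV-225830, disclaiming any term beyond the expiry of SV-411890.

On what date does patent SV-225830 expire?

August 13, 2000

Natural term of SV-225830:
  Base: filing + 22 years → 10 January 2002.
  Prosecution Delay Deduction: −272 days → 13 April 2001.
Expiry of referenced patent SV-411890:
  Base: filing + 22 years → 13 August 2000.
Terminal disclaimer: SV-225830 expires on the earlier of 13 April 2001 and 13 August 2000.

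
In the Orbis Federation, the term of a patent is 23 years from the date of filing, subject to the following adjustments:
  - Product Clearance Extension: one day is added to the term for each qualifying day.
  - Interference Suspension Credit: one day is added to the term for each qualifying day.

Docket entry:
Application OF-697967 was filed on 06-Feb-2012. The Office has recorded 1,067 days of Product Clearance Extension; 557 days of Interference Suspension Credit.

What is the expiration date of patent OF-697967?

2039-07-19

Base term: filing date + 23 years → 6 February 2035.
Product Clearance Extension: +1067 days → 8 January 2038.
Interference Suspension Credit: +557 days → 19 July 2039.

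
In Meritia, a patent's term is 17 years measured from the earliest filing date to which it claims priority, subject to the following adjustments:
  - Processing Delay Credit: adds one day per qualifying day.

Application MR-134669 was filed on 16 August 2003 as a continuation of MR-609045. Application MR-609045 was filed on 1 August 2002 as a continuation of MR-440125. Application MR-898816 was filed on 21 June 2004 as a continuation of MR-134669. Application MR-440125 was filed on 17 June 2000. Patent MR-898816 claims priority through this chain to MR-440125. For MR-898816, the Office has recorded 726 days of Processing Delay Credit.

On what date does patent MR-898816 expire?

June 13, 2019

Earliest priority filing: 17 June 2000.
Base term: 17 June 2000 + 17 years → 17 June 2017.
Processing Delay Credit: +726 days → 13 June 2019.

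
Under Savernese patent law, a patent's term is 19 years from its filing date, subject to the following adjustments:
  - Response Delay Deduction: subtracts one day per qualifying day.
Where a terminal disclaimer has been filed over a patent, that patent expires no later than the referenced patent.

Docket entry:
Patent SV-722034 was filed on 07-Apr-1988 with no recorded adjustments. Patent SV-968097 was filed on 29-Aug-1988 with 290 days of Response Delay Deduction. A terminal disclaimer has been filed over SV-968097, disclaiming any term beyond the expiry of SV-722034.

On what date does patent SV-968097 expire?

2006-11-12

Natural term of SV-968097:
  Base: filing + 19 years → 29 August 2007.
  Response Delay Deduction: −290 days → 12 November 2006.
Expiry of referenced patent SV-722034:
  Base: filing + 19 years → 7 April 2007.
Terminal disclaimer: SV-968097 expires on the earlier of 12 November 2006 and 7 April 2007.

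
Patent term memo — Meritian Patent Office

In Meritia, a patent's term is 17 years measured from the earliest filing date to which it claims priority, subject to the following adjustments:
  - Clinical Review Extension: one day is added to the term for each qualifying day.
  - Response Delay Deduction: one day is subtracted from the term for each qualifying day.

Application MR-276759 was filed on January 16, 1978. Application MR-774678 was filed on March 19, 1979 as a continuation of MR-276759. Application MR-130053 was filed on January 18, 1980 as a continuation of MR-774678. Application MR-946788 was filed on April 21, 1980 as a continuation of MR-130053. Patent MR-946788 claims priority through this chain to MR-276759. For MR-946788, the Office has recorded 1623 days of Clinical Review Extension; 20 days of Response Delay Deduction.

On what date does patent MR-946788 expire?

1999-06-07

Earliest priority filing: 16 January 1978.
Base term: 16 January 1978 + 17 years → 16 January 1995.
Clinical Review Extension: +1623 days → 27 June 1999.
Response Delay Deduction: −20 days → 7 June 1999.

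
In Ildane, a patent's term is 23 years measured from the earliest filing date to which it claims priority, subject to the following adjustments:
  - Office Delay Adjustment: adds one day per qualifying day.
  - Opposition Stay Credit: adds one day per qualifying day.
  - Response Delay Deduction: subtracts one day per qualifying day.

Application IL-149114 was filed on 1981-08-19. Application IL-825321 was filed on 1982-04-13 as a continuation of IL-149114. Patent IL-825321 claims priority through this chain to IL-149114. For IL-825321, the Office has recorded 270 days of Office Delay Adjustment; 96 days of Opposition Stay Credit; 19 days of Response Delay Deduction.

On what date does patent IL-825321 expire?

Earliest priority filing: 19 August 1981.
Base term: 19 August 1981 + 23 years → 19 August 2004.
Office Delay Adjustment: +270 days → 16 May 2005.
Opposition Stay Credit: +96 days → 20 August 2005.
Response Delay Deduction: −19 days → 1 August 2005.

2005-08-01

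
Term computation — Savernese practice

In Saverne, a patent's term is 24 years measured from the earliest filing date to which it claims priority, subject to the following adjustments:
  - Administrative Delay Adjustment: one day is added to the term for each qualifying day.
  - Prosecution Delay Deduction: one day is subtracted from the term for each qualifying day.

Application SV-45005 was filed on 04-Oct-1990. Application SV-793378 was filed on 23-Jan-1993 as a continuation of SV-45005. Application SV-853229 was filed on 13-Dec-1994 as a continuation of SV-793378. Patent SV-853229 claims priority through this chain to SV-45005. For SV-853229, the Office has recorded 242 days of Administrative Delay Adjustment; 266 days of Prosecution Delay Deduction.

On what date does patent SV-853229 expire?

2014-09-10

Earliest priority filing: 4 October 1990.
Base term: 4 October 1990 + 24 years → 4 October 2014.
Administrative Delay Adjustment: +242 days → 3 June 2015.
Prosecution Delay Deduction: −266 days → 10 September 2014.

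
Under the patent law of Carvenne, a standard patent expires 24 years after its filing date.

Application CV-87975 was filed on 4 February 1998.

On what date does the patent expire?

Filing date + 24 years → 4 February 2022.

February 4, 2022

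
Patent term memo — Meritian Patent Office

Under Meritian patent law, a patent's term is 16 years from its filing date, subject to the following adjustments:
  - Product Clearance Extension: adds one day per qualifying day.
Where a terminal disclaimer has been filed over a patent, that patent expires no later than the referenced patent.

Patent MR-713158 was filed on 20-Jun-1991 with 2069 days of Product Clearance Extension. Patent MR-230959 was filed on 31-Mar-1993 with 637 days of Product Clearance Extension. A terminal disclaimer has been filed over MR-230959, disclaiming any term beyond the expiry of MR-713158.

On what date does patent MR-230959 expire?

2010-12-28

Natural term of MR-230959:
  Base: filing + 16 years → 31 March 2009.
  Product Clearance Extension: +637 days → 28 December 2010.
Expiry of referenced patent MR-713158:
  Base: filing + 16 years → 20 June 2007.
  Product Clearance Extension: +2069 days → 17 February 2013.
Terminal disclaimer: MR-230959 expires on the earlier of 28 December 2010 and 17 February 2013.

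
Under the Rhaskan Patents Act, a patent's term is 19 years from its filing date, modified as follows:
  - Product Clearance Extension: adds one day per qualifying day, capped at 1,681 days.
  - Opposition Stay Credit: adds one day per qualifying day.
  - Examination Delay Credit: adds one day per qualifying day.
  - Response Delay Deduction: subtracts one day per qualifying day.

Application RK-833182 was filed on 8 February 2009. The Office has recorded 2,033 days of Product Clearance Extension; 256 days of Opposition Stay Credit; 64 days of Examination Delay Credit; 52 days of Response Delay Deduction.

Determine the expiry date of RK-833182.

Base term: filing date + 19 years → 8 February 2028.
Product Clearance Extension: 2033 days claimed exceeds the 1681-day cap, so +1681 days → 15 September 2032.
Opposition Stay Credit: +256 days → 29 May 2033.
Examination Delay Credit: +64 days → 1 August 2033.
Response Delay Deduction: −52 days → 10 June 2033.

2033-06-10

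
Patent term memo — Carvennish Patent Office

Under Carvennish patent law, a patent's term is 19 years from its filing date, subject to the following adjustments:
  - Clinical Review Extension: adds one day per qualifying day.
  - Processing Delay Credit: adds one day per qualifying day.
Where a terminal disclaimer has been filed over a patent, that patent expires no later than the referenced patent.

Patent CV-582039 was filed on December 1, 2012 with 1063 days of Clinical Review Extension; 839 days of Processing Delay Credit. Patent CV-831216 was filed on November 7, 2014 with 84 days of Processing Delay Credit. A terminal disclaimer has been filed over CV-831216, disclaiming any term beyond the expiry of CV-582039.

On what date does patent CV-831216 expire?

Natural term of CV-831216:
  Base: filing + 19 years → 7 November 2033.
  Processing Delay Credit: +84 days → 30 January 2034.
Expiry of referenced patent CV-582039:
  Base: filing + 19 years → 1 December 2031.
  Clinical Review Extension: +1063 days → 29 October 2034.
  Processing Delay Credit: +839 days → 14 February 2037.
Terminal disclaimer: CV-831216 expires on the earlier of 30 January 2034 and 14 February 2037.

January 30, 2034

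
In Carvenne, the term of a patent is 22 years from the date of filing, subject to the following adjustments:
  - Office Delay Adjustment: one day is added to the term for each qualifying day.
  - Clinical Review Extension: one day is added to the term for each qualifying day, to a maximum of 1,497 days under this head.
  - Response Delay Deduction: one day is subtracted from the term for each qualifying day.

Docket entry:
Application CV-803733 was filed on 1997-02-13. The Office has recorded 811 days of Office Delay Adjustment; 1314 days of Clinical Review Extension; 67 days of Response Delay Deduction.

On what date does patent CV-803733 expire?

Base term: filing date + 22 years → 13 February 2019.
Office Delay Adjustment: +811 days → 4 May 2021.
Clinical Review Extension: 1314 days (within the 1497-day cap) → +1314 days → 8 December 2024.
Response Delay Deduction: −67 days → 2 October 2024.

2024-10-02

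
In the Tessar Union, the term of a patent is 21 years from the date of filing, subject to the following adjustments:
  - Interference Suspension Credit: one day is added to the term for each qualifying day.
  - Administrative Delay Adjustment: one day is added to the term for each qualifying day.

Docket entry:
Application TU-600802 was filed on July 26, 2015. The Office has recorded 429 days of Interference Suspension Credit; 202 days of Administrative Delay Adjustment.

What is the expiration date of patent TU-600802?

Base term: filing date + 21 years → 26 July 2036.
Interference Suspension Credit: +429 days → 28 September 2037.
Administrative Delay Adjustment: +202 days → 18 April 2038.

2038-04-18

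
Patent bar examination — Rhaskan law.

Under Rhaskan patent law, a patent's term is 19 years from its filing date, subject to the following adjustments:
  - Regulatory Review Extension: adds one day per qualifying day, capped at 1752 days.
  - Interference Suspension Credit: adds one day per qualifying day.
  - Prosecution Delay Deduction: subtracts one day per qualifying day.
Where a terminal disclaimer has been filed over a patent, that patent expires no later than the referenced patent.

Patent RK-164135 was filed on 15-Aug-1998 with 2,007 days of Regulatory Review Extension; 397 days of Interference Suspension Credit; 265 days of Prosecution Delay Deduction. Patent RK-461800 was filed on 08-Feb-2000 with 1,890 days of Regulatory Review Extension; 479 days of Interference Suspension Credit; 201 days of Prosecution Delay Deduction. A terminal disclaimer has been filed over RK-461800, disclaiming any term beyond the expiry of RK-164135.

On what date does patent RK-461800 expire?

October 12, 2022

Natural term of RK-461800:
  Base: filing + 19 years → 8 February 2019.
  Regulatory Review Extension: 1890 days claimed exceeds the 1752-day cap, so +1752 days → 26 November 2023.
  Interference Suspension Credit: +479 days → 19 March 2025.
  Prosecution Delay Deduction: −201 days → 30 August 2024.
Expiry of referenced patent RK-164135:
  Base: filing + 19 years → 15 August 2017.
  Regulatory Review Extension: 2007 days claimed exceeds the 1752-day cap, so +1752 days → 2 June 2022.
  Interference Suspension Credit: +397 days → 4 July 2023.
  Prosecution Delay Deduction: −265 days → 12 October 2022.
Terminal disclaimer: RK-461800 expires on the earlier of 30 August 2024 and 12 October 2022.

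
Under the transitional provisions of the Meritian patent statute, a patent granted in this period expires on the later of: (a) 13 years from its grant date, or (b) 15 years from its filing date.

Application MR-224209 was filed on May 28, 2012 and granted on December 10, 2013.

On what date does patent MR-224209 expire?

(a) grant + 13 years → 10 December 2026.
(b) filing + 15 years → 28 May 2027.
Later of the two: 28 May 2027.

2027-05-28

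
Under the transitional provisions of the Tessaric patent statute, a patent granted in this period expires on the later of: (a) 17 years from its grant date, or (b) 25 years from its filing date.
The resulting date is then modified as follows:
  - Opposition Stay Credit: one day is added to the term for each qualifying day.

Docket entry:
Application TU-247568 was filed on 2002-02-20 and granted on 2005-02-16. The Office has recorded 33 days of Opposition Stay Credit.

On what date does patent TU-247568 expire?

(a) grant + 17 years → 16 February 2022.
(b) filing + 25 years → 20 February 2027.
Later of the two: 20 February 2027.
Opposition Stay Credit: +33 days → 25 March 2027.

March 25, 2027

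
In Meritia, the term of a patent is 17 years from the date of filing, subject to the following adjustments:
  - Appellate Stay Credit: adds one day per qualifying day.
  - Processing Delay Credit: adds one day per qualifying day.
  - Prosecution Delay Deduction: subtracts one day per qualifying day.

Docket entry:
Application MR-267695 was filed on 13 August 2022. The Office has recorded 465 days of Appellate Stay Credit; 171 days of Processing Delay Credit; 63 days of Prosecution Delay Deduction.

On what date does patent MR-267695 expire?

Base term: filing date + 17 years → 13 August 2039.
Appellate Stay Credit: +465 days → 20 November 2040.
Processing Delay Credit: +171 days → 10 May 2041.
Prosecution Delay Deduction: −63 days → 8 March 2041.

2041-03-08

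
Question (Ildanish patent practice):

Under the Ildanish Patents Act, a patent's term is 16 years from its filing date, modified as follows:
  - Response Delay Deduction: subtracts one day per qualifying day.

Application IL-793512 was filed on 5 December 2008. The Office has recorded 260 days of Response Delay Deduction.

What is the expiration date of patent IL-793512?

Base term: filing date + 16 years → 5 December 2024.
Response Delay Deduction: −260 days → 20 March 2024.

2024-03-20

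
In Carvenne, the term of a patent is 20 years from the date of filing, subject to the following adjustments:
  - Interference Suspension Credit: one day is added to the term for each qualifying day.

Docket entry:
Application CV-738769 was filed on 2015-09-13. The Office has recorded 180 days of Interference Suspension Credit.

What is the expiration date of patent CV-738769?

Base term: filing date + 20 years → 13 September 2035.
Interference Suspension Credit: +180 days → 11 March 2036.

2036-03-11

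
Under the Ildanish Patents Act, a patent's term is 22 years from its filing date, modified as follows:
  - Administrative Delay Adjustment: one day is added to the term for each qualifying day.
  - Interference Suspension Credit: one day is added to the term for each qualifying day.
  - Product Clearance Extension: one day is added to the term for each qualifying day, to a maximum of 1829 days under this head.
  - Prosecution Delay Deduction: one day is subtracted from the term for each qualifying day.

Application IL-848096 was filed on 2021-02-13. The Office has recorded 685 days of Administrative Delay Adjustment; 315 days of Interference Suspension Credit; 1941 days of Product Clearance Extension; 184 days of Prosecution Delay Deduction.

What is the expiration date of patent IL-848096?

2050-05-12

Base term: filing date + 22 years → 13 February 2043.
Administrative Delay Adjustment: +685 days → 29 December 2044.
Interference Suspension Credit: +315 days → 9 November 2045.
Product Clearance Extension: 1941 days claimed exceeds the 1829-day cap, so +1829 days → 12 November 2050.
Prosecution Delay Deduction: −184 days → 12 May 2050.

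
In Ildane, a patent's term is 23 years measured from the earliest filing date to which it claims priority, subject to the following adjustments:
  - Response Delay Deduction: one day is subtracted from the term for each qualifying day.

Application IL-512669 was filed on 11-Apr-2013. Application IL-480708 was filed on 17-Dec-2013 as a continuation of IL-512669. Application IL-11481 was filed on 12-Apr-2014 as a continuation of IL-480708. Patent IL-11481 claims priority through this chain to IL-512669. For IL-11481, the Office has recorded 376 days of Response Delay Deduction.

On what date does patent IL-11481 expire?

Earliest priority filing: 11 April 2013.
Base term: 11 April 2013 + 23 years → 11 April 2036.
Response Delay Deduction: −376 days → 1 April 2035.

2035-04-01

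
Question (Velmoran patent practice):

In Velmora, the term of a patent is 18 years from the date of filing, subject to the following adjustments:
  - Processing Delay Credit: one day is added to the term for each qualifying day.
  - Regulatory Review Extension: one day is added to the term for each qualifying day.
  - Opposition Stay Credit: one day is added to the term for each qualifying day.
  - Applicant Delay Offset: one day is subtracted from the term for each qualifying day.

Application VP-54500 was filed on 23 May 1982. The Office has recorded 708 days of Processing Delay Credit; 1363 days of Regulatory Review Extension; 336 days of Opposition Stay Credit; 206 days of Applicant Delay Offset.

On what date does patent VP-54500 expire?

Base term: filing date + 18 years → 23 May 2000.
Processing Delay Credit: +708 days → 1 May 2002.
Regulatory Review Extension: +1363 days → 23 January 2006.
Opposition Stay Credit: +336 days → 25 December 2006.
Applicant Delay Offset: −206 days → 2 June 2006.

June 2, 2006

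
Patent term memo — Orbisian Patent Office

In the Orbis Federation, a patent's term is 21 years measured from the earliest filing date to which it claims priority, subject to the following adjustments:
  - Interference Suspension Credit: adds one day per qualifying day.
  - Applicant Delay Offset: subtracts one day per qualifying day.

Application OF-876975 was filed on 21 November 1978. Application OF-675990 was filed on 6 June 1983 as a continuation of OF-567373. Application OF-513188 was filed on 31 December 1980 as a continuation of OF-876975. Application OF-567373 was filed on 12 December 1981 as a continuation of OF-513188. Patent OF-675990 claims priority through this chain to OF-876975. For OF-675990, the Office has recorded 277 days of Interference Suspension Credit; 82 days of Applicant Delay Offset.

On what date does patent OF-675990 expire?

2000-06-03

Earliest priority filing: 21 November 1978.
Base term: 21 November 1978 + 21 years → 21 November 1999.
Interference Suspension Credit: +277 days → 24 August 2000.
Applicant Delay Offset: −82 days → 3 June 2000.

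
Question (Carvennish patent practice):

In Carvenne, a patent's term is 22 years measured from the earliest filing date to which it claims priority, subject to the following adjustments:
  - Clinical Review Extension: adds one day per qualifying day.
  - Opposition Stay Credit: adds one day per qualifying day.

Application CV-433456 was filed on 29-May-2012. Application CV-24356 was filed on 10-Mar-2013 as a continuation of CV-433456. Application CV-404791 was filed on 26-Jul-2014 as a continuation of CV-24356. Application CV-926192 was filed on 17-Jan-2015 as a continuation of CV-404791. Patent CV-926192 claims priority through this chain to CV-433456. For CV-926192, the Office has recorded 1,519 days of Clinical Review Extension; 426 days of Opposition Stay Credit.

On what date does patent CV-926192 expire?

September 25, 2039

Earliest priority filing: 29 May 2012.
Base term: 29 May 2012 + 22 years → 29 May 2034.
Clinical Review Extension: +1519 days → 26 July 2038.
Opposition Stay Credit: +426 days → 25 September 2039.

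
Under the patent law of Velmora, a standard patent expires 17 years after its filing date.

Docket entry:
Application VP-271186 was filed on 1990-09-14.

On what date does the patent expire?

2007-09-14

Filing date + 17 years → 14 September 2007.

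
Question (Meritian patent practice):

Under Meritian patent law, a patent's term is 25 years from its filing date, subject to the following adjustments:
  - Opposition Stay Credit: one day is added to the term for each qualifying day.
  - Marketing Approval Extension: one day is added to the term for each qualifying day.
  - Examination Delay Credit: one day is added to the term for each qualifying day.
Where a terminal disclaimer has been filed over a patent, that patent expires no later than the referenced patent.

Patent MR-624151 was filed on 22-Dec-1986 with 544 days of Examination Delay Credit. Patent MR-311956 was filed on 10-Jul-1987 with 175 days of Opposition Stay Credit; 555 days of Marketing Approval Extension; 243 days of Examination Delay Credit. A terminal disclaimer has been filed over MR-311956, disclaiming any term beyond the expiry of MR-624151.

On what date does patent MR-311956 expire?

June 18, 2013

Natural term of MR-311956:
  Base: filing + 25 years → 10 July 2012.
  Opposition Stay Credit: +175 days → 1 January 2013.
  Marketing Approval Extension: +555 days → 10 July 2014.
  Examination Delay Credit: +243 days → 10 March 2015.
Expiry of referenced patent MR-624151:
  Base: filing + 25 years → 22 December 2011.
  Examination Delay Credit: +544 days → 18 June 2013.
Terminal disclaimer: MR-311956 expires on the earlier of 10 March 2015 and 18 June 2013.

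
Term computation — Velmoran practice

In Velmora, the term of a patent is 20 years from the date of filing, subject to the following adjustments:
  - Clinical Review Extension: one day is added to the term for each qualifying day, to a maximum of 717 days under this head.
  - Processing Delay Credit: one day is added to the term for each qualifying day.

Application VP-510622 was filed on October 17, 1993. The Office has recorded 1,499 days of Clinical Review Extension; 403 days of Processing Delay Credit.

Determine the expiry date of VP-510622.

Base term: filing date + 20 years → 17 October 2013.
Clinical Review Extension: 1499 days claimed exceeds the 717-day cap, so +717 days → 4 October 2015.
Processing Delay Credit: +403 days → 10 November 2016.

2016-11-10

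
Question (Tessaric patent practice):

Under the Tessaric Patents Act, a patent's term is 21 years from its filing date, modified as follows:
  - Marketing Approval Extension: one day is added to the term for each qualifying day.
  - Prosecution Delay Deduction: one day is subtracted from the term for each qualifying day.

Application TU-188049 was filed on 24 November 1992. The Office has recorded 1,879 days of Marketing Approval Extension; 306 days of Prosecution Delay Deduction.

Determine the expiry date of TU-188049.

Base term: filing date + 21 years → 24 November 2013.
Marketing Approval Extension: +1879 days → 16 January 2019.
Prosecution Delay Deduction: −306 days → 16 March 2018.

2018-03-16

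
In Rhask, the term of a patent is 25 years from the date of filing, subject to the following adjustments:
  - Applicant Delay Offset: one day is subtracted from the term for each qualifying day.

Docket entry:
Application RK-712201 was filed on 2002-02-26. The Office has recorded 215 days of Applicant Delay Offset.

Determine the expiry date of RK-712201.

Base term: filing date + 25 years → 26 February 2027.
Applicant Delay Offset: −215 days → 26 July 2026.

July 26, 2026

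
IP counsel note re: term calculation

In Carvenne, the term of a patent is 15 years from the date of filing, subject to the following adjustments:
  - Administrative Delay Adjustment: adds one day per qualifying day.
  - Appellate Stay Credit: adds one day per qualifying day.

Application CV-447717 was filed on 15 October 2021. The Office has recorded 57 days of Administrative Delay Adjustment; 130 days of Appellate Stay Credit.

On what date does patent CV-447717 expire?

Base term: filing date + 15 years → 15 October 2036.
Administrative Delay Adjustment: +57 days → 11 December 2036.
Appellate Stay Credit: +130 days → 20 April 2037.

2037-04-20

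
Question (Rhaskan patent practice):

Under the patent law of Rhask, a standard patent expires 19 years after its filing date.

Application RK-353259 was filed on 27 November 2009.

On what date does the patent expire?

Filing date + 19 years → 27 November 2028.

2028-11-27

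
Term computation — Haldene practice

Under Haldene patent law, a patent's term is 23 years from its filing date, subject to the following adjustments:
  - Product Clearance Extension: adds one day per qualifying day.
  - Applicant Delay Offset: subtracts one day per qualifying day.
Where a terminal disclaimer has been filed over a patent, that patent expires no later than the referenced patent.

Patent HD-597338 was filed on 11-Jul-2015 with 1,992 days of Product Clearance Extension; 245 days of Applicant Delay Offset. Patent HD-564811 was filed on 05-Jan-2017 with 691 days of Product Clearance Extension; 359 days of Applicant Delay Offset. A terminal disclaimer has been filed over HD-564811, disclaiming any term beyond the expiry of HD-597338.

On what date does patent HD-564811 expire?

Natural term of HD-564811:
  Base: filing + 23 years → 5 January 2040.
  Product Clearance Extension: +691 days → 26 November 2041.
  Applicant Delay Offset: −359 days → 2 December 2040.
Expiry of referenced patent HD-597338:
  Base: filing + 23 years → 11 July 2038.
  Product Clearance Extension: +1992 days → 24 December 2043.
  Applicant Delay Offset: −245 days → 23 April 2043.
Terminal disclaimer: HD-564811 expires on the earlier of 2 December 2040 and 23 April 2043.

2040-12-02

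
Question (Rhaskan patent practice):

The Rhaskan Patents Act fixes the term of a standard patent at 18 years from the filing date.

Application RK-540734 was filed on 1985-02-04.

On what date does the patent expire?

2003-02-04

Filing date + 18 years → 4 February 2003.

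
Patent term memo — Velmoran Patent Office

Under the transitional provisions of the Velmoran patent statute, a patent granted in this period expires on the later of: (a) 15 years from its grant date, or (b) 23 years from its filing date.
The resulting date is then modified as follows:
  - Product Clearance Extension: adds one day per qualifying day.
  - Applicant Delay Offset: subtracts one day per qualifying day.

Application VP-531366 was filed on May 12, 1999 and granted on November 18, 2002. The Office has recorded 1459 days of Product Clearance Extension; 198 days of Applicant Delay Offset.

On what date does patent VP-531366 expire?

(a) grant + 15 years → 18 November 2017.
(b) filing + 23 years → 12 May 2022.
Later of the two: 12 May 2022.
Product Clearance Extension: +1459 days → 10 May 2026.
Applicant Delay Offset: −198 days → 24 October 2025.

2025-10-24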